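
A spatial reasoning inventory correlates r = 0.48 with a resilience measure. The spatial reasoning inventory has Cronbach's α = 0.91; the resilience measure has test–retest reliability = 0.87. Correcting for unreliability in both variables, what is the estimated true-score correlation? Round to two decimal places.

r_true = r_obs / √(r_xx · r_yy) = 0.48 / √(0.91 × 0.87) = 0.48 / √0.7917 = 0.48 / 0.8898 ≈ 0.54.

0.54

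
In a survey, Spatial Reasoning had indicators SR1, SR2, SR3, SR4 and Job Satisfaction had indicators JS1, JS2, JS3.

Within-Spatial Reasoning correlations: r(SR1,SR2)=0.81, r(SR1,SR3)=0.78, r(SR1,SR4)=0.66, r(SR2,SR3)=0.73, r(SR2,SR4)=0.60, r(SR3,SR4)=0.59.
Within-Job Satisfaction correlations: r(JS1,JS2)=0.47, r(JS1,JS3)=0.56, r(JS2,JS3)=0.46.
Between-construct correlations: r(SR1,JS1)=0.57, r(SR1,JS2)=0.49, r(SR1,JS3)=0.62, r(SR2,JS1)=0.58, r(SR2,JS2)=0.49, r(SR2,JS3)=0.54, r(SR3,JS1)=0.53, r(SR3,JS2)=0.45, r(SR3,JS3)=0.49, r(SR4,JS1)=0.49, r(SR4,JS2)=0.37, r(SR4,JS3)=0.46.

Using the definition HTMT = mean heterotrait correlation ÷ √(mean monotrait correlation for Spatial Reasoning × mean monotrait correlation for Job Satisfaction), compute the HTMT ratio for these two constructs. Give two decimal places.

Mean between = 6.08/12 = 0.5067.
Mean within-SR = 4.17/6 = 0.6950; mean within-JS = 1.49/3 = 0.4967.
Geometric mean = √(0.6950 × 0.4967) = 0.5875.
HTMT = 0.5067 / 0.5875 = 0.86.

0.86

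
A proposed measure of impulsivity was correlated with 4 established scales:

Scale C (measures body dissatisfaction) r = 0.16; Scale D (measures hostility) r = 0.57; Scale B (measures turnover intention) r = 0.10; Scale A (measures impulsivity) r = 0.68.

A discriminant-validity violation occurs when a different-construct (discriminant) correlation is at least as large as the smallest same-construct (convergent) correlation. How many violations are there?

Convergent (same construct = impulsivity): Scale A.
Smallest convergent = 0.68. Discriminant values: 0.16, 0.57, 0.10; count ≥ 0.68 → 0.

0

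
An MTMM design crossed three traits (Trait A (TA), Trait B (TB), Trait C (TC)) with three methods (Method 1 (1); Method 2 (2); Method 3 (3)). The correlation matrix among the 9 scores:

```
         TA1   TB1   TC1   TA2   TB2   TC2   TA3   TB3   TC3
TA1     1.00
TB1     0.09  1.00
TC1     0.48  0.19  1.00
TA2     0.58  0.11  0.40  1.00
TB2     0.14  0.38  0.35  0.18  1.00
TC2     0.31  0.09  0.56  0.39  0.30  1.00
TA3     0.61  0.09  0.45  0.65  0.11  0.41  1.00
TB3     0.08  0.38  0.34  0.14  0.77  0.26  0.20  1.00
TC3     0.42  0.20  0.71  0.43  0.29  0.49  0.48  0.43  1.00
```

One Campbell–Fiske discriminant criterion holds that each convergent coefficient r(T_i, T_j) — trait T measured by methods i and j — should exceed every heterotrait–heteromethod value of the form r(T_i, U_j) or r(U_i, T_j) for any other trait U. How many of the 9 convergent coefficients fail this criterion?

0

Each convergent coefficient versus the relevant comparison correlations:
TA (methods 1·2): 0.58 vs {0.14, 0.11, 0.31, 0.40} → pass.
TA (methods 1·3): 0.61 vs {0.08, 0.09, 0.42, 0.45} → pass.
TA (methods 2·3): 0.65 vs {0.14, 0.11, 0.43, 0.41} → pass.
TB (methods 1·2): 0.38 vs {0.11, 0.14, 0.09, 0.35} → pass.
TB (methods 1·3): 0.38 vs {0.09, 0.08, 0.20, 0.34} → pass.
TB (methods 2·3): 0.77 vs {0.11, 0.14, 0.29, 0.26} → pass.
TC (methods 1·2): 0.56 vs {0.40, 0.31, 0.35, 0.09} → pass.
TC (methods 1·3): 0.71 vs {0.45, 0.42, 0.34, 0.20} → pass.
TC (methods 2·3): 0.49 vs {0.41, 0.43, 0.26, 0.29} → pass.
0 of 9 fail.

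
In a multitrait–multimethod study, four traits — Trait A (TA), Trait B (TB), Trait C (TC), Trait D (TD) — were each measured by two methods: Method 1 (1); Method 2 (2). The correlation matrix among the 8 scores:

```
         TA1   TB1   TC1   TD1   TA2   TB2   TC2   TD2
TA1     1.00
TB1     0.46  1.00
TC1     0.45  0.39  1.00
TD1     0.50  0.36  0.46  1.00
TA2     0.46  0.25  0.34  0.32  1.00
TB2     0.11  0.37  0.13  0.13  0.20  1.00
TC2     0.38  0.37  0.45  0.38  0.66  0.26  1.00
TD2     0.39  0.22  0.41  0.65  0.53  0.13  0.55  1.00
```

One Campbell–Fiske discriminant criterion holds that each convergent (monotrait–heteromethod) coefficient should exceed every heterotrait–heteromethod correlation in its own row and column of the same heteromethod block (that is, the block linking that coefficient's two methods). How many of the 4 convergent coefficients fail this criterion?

1

Each convergent coefficient versus the relevant comparison correlations:
TA (methods 1·2): 0.46 vs {0.11, 0.25, 0.38, 0.34, 0.39, 0.32} → pass.
TB (methods 1·2): 0.37 vs {0.25, 0.11, 0.37, 0.13, 0.22, 0.13} → fail.
TC (methods 1·2): 0.45 vs {0.34, 0.38, 0.13, 0.37, 0.41, 0.38} → pass.
TD (methods 1·2): 0.65 vs {0.32, 0.39, 0.13, 0.22, 0.38, 0.41} → pass.
1 of 4 fail.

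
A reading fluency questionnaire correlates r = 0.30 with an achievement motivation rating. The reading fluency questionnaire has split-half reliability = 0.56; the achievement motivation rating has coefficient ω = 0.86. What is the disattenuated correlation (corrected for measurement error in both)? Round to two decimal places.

r_true = r_obs / √(r_xx · r_yy) = 0.30 / √(0.56 × 0.86) = 0.30 / √0.4816 = 0.30 / 0.6940 ≈ 0.43.

0.43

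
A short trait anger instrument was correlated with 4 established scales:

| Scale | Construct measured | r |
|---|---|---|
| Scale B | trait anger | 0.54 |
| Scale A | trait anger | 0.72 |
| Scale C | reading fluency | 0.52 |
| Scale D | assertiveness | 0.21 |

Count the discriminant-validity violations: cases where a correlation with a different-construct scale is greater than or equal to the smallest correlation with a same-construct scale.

0

Convergent (same construct = trait anger): Scale B, Scale A.
Smallest convergent = 0.54. Discriminant values: 0.52, 0.21; count ≥ 0.54 → 0.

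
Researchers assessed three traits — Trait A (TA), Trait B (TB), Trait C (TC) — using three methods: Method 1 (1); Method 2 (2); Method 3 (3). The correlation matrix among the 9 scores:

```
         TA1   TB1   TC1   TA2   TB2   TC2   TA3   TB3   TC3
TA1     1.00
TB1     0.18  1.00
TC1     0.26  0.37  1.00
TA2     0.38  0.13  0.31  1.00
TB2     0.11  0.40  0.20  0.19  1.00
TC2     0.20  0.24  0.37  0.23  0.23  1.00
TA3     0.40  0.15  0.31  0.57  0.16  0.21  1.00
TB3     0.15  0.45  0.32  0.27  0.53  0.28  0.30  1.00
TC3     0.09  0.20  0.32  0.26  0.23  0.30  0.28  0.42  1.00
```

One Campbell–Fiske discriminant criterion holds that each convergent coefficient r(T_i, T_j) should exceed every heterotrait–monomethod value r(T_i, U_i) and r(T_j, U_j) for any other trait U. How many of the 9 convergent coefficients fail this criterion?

Checking each validity diagonal entry against its comparison values:
TA (methods 1·2): 0.38 vs {0.18, 0.19, 0.26, 0.23} → pass.
TA (methods 1·3): 0.40 vs {0.18, 0.30, 0.26, 0.28} → pass.
TA (methods 2·3): 0.57 vs {0.19, 0.30, 0.23, 0.28} → pass.
TB (methods 1·2): 0.40 vs {0.18, 0.19, 0.37, 0.23} → pass.
TB (methods 1·3): 0.45 vs {0.18, 0.30, 0.37, 0.42} → pass.
TB (methods 2·3): 0.53 vs {0.19, 0.30, 0.23, 0.42} → pass.
TC (methods 1·2): 0.37 vs {0.26, 0.23, 0.37, 0.23} → fail.
TC (methods 1·3): 0.32 vs {0.26, 0.28, 0.37, 0.42} → fail.
TC (methods 2·3): 0.30 vs {0.23, 0.28, 0.23, 0.42} → fail.
3 of 9 fail.

3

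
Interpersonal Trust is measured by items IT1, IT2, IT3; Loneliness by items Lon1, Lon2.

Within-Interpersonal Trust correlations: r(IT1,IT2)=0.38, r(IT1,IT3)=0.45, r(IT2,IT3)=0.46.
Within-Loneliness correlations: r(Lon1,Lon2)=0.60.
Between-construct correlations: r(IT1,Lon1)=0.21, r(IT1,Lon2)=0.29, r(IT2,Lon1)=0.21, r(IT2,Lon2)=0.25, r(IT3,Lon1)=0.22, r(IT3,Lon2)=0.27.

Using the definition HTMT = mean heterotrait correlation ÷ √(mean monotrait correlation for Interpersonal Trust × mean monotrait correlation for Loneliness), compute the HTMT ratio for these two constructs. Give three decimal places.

0.476

Between-construct mean = 1.45/6 = 0.2417.
Mean within-IT = 1.29/3 = 0.4300; mean within-Lon = 0.60/1 = 0.6000.
Geometric mean = √(0.4300 × 0.6000) = 0.5079.
HTMT = 0.2417 / 0.5079 = 0.476.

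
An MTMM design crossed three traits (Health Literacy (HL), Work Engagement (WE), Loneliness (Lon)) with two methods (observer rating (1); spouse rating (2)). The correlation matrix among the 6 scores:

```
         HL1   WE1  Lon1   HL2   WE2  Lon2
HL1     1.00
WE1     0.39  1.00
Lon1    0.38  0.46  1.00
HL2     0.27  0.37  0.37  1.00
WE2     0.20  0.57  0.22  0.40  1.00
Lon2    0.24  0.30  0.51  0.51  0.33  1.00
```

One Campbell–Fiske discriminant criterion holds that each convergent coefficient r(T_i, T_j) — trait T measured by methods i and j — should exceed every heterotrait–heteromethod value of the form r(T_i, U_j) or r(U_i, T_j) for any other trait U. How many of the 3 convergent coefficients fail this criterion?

Checking each validity diagonal entry against its comparison values:
HL (methods 1·2): 0.27 vs {0.20, 0.37, 0.24, 0.37} → fail.
WE (methods 1·2): 0.57 vs {0.37, 0.20, 0.30, 0.22} → pass.
Lon (methods 1·2): 0.51 vs {0.37, 0.24, 0.22, 0.30} → pass.
1 of 3 fail.

1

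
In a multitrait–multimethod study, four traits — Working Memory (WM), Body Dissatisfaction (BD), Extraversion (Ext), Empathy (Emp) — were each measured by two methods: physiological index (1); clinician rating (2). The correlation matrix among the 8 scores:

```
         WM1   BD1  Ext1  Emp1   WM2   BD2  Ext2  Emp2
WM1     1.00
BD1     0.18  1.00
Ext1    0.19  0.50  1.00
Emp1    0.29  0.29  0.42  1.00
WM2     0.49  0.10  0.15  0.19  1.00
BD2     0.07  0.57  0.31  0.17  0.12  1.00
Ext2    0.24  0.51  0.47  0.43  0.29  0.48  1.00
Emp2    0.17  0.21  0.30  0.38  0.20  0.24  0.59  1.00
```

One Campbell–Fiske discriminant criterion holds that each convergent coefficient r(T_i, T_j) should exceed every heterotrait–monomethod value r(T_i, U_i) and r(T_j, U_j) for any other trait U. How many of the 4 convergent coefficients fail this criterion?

Checking each validity diagonal entry against its comparison values:
WM (methods 1·2): 0.49 vs {0.18, 0.12, 0.19, 0.29, 0.29, 0.20} → pass.
BD (methods 1·2): 0.57 vs {0.18, 0.12, 0.50, 0.48, 0.29, 0.24} → pass.
Ext (methods 1·2): 0.47 vs {0.19, 0.29, 0.50, 0.48, 0.42, 0.59} → fail.
Emp (methods 1·2): 0.38 vs {0.29, 0.20, 0.29, 0.24, 0.42, 0.59} → fail.
2 of 4 fail.

2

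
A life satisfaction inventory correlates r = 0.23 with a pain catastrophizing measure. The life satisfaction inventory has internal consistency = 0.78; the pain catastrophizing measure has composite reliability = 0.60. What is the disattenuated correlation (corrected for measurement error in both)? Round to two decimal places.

r_true = r_obs / √(r_xx · r_yy) = 0.23 / √(0.78 × 0.60) = 0.23 / √0.4680 = 0.23 / 0.6841 ≈ 0.34.

0.34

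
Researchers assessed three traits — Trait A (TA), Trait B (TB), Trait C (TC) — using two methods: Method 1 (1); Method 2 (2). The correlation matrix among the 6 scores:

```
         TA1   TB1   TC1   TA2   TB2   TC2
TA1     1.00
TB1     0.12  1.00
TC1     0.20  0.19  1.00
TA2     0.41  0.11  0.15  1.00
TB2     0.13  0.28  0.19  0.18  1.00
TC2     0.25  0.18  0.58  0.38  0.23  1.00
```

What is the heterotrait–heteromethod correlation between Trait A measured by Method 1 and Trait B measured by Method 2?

0.13

Different traits and methods: r(TA1, TB2) = 0.13.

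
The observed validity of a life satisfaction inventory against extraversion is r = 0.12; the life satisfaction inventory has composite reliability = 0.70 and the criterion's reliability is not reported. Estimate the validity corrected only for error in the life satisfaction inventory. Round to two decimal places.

Single correction: r_c = r_obs / √r_xx = 0.12 / √0.70 = 0.12 / 0.8367 ≈ 0.14.

0.14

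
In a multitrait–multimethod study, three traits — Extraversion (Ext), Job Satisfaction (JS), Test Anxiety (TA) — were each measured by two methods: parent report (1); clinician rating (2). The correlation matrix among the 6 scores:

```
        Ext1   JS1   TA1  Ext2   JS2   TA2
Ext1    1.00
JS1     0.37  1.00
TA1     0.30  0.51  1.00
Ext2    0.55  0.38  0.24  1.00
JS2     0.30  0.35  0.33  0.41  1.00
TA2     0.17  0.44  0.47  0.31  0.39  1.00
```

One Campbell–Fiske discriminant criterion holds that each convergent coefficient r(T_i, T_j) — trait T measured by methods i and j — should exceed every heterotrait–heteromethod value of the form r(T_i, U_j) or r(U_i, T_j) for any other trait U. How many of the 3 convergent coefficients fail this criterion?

1

Checking each validity diagonal entry against its comparison values:
Ext (methods 1·2): 0.55 vs {0.30, 0.38, 0.17, 0.24} → pass.
JS (methods 1·2): 0.35 vs {0.38, 0.30, 0.44, 0.33} → fail.
TA (methods 1·2): 0.47 vs {0.24, 0.17, 0.33, 0.44} → pass.
1 of 3 fail.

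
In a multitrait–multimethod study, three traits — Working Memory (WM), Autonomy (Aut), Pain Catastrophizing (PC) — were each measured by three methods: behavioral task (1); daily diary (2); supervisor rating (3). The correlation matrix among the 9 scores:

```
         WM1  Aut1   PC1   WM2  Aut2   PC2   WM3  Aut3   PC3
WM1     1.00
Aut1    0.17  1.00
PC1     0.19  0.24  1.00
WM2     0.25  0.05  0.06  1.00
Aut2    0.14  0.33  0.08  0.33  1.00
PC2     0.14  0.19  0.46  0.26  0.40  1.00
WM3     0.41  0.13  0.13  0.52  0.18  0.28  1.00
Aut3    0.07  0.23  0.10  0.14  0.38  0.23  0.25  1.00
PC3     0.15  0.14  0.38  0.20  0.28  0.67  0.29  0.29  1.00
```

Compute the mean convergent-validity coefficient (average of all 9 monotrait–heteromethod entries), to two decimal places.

Convergent values: 0.25, 0.41, 0.52, 0.33, 0.23, 0.38, 0.46, 0.38, 0.67; mean = 3.63/9 = 0.40.

0.40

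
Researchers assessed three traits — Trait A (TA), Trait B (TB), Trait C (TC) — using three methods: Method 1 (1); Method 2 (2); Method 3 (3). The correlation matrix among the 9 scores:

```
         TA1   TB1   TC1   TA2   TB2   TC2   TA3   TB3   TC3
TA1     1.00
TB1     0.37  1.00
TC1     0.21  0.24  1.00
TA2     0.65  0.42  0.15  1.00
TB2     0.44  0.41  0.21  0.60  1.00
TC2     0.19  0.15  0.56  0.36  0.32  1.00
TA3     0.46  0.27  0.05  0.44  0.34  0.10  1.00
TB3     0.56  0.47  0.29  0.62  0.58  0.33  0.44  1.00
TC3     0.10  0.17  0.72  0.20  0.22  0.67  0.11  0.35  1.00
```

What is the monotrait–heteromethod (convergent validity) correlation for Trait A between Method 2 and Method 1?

0.65

Same trait (TA), different methods: r(TA2, TA1) = 0.65.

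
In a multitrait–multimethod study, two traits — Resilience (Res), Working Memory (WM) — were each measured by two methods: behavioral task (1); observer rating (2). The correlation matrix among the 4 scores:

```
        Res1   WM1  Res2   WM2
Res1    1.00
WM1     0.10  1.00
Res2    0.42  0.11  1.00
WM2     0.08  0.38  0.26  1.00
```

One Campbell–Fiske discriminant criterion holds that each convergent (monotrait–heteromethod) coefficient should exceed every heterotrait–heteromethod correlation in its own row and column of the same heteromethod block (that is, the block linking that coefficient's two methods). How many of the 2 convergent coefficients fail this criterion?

0

Each convergent coefficient versus the relevant comparison correlations:
Res (methods 1·2): 0.42 vs {0.08, 0.11} → pass.
WM (methods 1·2): 0.38 vs {0.11, 0.08} → pass.
0 of 2 fail.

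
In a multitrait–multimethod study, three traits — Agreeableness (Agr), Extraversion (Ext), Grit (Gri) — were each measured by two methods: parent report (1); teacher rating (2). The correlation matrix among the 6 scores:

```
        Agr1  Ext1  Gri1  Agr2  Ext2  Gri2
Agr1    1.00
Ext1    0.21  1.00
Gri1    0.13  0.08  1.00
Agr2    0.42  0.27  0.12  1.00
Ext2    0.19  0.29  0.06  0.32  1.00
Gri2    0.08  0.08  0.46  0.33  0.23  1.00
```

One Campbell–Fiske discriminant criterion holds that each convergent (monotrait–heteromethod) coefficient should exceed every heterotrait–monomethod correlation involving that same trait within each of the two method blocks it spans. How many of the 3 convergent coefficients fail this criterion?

Each convergent coefficient versus the relevant comparison correlations:
Agr (methods 1·2): 0.42 vs {0.21, 0.32, 0.13, 0.33} → pass.
Ext (methods 1·2): 0.29 vs {0.21, 0.32, 0.08, 0.23} → fail.
Gri (methods 1·2): 0.46 vs {0.13, 0.33, 0.08, 0.23} → pass.
1 of 3 fail.

1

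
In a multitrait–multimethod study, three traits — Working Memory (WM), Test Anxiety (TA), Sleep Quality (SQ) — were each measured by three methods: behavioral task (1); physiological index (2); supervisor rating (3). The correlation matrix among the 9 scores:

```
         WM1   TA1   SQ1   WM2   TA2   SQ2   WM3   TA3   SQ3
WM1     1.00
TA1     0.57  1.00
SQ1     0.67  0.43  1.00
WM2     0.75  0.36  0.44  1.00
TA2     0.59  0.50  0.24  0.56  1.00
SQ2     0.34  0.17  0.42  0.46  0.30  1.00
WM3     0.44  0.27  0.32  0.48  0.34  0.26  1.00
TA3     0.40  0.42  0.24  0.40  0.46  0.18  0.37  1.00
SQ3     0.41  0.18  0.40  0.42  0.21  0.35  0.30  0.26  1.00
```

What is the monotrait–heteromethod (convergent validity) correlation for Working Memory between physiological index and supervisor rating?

0.48

Same trait (WM), different methods: r(WM2, WM3) = 0.48.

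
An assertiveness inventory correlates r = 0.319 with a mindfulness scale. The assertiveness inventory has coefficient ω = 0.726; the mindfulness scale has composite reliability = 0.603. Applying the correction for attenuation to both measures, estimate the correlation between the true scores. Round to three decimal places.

r_true = r_obs / √(r_xx · r_yy) = 0.319 / √(0.726 × 0.603) = 0.319 / √0.437778 = 0.319 / 0.6616 ≈ 0.482.

0.482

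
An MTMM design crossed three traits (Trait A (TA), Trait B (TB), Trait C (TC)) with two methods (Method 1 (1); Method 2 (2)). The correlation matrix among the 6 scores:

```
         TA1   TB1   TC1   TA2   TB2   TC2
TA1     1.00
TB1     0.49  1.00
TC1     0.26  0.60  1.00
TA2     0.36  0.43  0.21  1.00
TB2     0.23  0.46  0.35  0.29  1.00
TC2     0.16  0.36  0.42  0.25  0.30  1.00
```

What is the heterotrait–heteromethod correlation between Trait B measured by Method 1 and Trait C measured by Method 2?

Different traits and methods: r(TB1, TC2) = 0.36.

0.36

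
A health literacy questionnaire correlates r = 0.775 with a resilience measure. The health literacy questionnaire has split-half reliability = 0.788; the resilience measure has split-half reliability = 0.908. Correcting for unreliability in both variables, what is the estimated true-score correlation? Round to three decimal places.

0.916

r_true = r_obs / √(r_xx · r_yy) = 0.775 / √(0.788 × 0.908) = 0.775 / √0.715504 = 0.775 / 0.8459 ≈ 0.916.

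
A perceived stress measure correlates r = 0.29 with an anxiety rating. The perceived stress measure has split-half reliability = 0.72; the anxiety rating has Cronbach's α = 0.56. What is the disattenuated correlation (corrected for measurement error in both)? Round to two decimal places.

0.46

r_true = r_obs / √(r_xx · r_yy) = 0.29 / √(0.72 × 0.56) = 0.29 / √0.4032 = 0.29 / 0.6350 ≈ 0.46.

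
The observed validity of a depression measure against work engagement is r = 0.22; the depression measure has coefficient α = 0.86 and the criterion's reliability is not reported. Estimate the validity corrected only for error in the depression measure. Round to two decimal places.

0.24

Single correction: r_c = r_obs / √r_xx = 0.22 / √0.86 = 0.22 / 0.9274 ≈ 0.24.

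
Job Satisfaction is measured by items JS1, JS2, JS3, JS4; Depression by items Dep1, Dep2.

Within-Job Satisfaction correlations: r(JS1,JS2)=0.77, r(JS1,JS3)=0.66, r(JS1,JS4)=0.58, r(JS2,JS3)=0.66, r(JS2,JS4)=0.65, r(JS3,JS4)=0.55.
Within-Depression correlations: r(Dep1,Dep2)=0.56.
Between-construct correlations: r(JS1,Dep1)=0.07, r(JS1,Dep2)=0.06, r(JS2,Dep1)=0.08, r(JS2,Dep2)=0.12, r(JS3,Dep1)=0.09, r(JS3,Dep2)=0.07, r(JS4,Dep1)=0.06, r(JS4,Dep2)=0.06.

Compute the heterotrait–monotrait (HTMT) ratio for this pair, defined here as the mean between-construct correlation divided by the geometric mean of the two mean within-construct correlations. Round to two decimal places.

0.13

Mean heterotrait r = 0.61/8 = 0.0763.
Mean within-JS = 3.87/6 = 0.6450; mean within-Dep = 0.56/1 = 0.5600.
Geometric mean = √(0.6450 × 0.5600) = 0.6010.
HTMT = 0.0763 / 0.6010 = 0.13.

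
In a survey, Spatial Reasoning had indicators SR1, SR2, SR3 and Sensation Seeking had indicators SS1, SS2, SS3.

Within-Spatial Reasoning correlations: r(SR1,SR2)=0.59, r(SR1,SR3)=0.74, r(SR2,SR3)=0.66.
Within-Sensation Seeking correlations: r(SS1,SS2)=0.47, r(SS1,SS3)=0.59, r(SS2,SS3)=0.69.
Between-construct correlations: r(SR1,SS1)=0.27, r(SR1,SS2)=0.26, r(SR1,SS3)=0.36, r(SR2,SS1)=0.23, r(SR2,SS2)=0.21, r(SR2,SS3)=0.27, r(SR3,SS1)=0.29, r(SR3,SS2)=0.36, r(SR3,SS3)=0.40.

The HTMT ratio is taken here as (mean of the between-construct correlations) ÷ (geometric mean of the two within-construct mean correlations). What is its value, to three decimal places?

Mean heterotrait r = 2.65/9 = 0.2944.
Mean within-SR = 1.99/3 = 0.6633; mean within-SS = 1.75/3 = 0.5833.
Geometric mean = √(0.6633 × 0.5833) = 0.6220.
HTMT = 0.2944 / 0.6220 = 0.473.

0.473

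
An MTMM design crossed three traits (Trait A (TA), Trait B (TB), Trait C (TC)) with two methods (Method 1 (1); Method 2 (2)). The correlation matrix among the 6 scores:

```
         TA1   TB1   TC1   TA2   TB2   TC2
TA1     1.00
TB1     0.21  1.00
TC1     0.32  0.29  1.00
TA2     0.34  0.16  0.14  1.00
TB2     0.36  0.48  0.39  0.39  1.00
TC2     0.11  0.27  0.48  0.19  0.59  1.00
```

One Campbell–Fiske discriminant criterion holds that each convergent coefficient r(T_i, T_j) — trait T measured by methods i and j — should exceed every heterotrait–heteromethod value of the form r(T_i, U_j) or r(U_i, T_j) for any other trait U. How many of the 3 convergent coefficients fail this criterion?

Convergent coefficients and their comparison sets:
TA (methods 1·2): 0.34 vs {0.36, 0.16, 0.11, 0.14} → fail.
TB (methods 1·2): 0.48 vs {0.16, 0.36, 0.27, 0.39} → pass.
TC (methods 1·2): 0.48 vs {0.14, 0.11, 0.39, 0.27} → pass.
1 of 3 fail.

1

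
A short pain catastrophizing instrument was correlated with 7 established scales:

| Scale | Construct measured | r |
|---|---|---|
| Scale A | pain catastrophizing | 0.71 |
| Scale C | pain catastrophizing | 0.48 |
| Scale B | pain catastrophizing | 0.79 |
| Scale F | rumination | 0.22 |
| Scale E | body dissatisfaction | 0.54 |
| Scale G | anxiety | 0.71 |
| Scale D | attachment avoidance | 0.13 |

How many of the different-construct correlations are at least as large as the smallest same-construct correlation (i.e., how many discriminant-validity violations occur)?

2

Convergent (same construct = pain catastrophizing): Scale A, Scale C, Scale B.
Smallest convergent = 0.48. Discriminant values: 0.22, 0.54, 0.71, 0.13; count ≥ 0.48 → 2.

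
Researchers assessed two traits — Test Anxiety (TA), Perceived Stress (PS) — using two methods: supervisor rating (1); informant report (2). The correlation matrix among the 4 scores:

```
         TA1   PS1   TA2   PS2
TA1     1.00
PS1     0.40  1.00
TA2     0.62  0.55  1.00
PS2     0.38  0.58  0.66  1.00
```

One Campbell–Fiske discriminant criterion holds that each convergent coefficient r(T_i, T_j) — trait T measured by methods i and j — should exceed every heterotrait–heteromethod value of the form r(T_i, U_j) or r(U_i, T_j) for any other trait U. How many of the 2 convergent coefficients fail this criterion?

0

Convergent coefficients and their comparison sets:
TA (methods 1·2): 0.62 vs {0.38, 0.55} → pass.
PS (methods 1·2): 0.58 vs {0.55, 0.38} → pass.
0 of 2 fail.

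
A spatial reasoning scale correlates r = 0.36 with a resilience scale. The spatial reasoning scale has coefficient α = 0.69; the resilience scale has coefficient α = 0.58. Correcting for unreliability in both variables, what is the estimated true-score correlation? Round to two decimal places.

0.57

r_true = r_obs / √(r_xx · r_yy) = 0.36 / √(0.69 × 0.58) = 0.36 / √0.4002 = 0.36 / 0.6326 ≈ 0.57.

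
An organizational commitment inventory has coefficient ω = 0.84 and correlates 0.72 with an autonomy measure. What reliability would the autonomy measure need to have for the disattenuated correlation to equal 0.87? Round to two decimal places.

r_true = r_obs / √(r_xx · r_yy) ⇒ 0.87 = 0.72 / √(0.84 · r_yy).
√(0.84 · r_yy) = 0.72 / 0.87 = 0.8276; 0.84 · r_yy = 0.6849; r_yy = 0.6849 / 0.84 ≈ 0.82.

0.82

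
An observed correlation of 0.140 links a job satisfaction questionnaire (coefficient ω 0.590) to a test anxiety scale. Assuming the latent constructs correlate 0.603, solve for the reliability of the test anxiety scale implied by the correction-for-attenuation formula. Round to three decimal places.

0.091

r_true = r_obs / √(r_xx · r_yy) ⇒ 0.603 = 0.140 / √(0.590 · r_yy).
√(0.590 · r_yy) = 0.140 / 0.603 = 0.2322; 0.590 · r_yy = 0.0539; r_yy = 0.0539 / 0.590 ≈ 0.091.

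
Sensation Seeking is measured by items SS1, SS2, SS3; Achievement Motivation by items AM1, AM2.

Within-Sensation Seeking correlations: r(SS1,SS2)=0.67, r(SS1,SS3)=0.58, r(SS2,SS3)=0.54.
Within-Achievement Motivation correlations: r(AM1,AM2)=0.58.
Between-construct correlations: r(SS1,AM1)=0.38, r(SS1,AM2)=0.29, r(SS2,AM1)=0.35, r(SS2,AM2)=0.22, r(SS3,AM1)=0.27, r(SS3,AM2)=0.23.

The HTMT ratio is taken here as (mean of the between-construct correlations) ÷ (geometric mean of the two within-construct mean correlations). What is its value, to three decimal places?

Between-construct mean = 1.74/6 = 0.2900.
Mean within-SS = 1.79/3 = 0.5967; mean within-AM = 0.58/1 = 0.5800.
Geometric mean = √(0.5967 × 0.5800) = 0.5883.
HTMT = 0.2900 / 0.5883 = 0.493.

0.493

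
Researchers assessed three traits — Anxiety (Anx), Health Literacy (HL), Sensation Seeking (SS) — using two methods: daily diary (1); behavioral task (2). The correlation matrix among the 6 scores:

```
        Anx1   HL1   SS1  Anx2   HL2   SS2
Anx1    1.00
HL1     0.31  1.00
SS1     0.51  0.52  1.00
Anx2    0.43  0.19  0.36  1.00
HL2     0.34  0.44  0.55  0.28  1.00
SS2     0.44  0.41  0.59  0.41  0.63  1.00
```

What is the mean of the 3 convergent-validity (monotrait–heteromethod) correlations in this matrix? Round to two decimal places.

0.49

Convergent values: 0.43, 0.44, 0.59; mean = 1.46/3 = 0.49.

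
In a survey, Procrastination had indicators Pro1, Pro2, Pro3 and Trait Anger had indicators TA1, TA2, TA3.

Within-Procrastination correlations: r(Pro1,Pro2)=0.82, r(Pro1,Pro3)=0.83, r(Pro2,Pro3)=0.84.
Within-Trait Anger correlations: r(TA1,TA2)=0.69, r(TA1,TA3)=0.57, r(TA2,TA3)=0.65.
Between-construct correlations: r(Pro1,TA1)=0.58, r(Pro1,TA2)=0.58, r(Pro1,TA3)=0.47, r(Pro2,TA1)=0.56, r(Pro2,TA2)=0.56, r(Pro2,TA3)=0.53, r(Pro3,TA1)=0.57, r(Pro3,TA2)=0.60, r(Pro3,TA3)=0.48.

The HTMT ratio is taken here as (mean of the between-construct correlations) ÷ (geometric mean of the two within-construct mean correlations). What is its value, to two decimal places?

0.75

Mean between = 4.93/9 = 0.5478.
Mean within-Pro = 2.49/3 = 0.8300; mean within-TA = 1.91/3 = 0.6367.
Geometric mean = √(0.8300 × 0.6367) = 0.7270.
HTMT = 0.5478 / 0.7270 = 0.75.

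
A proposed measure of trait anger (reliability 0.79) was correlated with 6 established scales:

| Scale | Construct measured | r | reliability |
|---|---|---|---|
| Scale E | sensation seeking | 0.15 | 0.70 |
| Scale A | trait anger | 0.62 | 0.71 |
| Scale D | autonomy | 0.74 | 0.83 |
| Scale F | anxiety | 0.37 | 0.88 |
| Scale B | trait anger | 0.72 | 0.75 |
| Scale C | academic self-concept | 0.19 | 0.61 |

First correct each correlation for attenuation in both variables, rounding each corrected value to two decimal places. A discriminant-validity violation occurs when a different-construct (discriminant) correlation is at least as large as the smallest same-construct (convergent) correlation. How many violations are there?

Disattenuated r (r / √(r_scale · r_new)):
  Scale E (disc): 0.15 / √(0.70·0.79) = 0.20
  Scale A (conv): 0.62 / √(0.71·0.79) = 0.83
  Scale D (disc): 0.74 / √(0.83·0.79) = 0.91
  Scale F (disc): 0.37 / √(0.88·0.79) = 0.44
  Scale B (conv): 0.72 / √(0.75·0.79) = 0.94
  Scale C (disc): 0.19 / √(0.61·0.79) = 0.27
Smallest convergent = 0.83. Discriminant values: 0.20, 0.91, 0.44, 0.27; count ≥ 0.83 → 1.

1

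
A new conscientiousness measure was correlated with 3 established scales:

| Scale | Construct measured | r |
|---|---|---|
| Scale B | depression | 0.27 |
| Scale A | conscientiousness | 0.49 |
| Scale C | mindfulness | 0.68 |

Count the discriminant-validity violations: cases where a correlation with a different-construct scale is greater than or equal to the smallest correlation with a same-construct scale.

1

Convergent (same construct = conscientiousness): Scale A.
Smallest convergent = 0.49. Discriminant values: 0.27, 0.68; count ≥ 0.49 → 1.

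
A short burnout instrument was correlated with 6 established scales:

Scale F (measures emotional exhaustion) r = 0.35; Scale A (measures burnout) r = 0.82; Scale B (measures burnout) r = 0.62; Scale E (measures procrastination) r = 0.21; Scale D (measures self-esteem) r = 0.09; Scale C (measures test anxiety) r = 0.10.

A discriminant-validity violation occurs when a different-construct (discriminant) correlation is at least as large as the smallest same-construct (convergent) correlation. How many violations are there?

Convergent (same construct = burnout): Scale A, Scale B.
Smallest convergent = 0.62. Discriminant values: 0.35, 0.21, 0.09, 0.10; count ≥ 0.62 → 0.

0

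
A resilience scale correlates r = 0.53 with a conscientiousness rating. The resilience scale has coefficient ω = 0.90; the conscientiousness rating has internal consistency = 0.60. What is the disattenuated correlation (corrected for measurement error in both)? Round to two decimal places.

0.72

r_true = r_obs / √(r_xx · r_yy) = 0.53 / √(0.90 × 0.60) = 0.53 / √0.5400 = 0.53 / 0.7348 ≈ 0.72.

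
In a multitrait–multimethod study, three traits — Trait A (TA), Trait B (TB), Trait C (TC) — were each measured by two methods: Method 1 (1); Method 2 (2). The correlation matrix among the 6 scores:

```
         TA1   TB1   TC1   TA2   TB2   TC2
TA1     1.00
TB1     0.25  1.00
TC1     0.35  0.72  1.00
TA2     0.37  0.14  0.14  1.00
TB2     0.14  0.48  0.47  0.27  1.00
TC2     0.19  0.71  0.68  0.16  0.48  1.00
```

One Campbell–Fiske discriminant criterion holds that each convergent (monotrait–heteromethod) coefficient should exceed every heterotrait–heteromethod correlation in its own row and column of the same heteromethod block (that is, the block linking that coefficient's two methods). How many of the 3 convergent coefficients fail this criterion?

Checking each validity diagonal entry against its comparison values:
TA (methods 1·2): 0.37 vs {0.14, 0.14, 0.19, 0.14} → pass.
TB (methods 1·2): 0.48 vs {0.14, 0.14, 0.71, 0.47} → fail.
TC (methods 1·2): 0.68 vs {0.14, 0.19, 0.47, 0.71} → fail.
2 of 3 fail.

2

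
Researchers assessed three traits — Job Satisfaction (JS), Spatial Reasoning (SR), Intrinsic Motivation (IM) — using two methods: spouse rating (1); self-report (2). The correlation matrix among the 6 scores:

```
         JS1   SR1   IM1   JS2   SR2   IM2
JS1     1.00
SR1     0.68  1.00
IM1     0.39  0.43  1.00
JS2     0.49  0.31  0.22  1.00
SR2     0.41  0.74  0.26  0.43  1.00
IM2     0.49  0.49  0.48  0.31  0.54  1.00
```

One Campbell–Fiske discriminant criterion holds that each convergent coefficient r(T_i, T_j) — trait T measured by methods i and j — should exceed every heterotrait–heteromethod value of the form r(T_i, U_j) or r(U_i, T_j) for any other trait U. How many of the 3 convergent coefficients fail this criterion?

Convergent coefficients and their comparison sets:
JS (methods 1·2): 0.49 vs {0.41, 0.31, 0.49, 0.22} → fail.
SR (methods 1·2): 0.74 vs {0.31, 0.41, 0.49, 0.26} → pass.
IM (methods 1·2): 0.48 vs {0.22, 0.49, 0.26, 0.49} → fail.
2 of 3 fail.

2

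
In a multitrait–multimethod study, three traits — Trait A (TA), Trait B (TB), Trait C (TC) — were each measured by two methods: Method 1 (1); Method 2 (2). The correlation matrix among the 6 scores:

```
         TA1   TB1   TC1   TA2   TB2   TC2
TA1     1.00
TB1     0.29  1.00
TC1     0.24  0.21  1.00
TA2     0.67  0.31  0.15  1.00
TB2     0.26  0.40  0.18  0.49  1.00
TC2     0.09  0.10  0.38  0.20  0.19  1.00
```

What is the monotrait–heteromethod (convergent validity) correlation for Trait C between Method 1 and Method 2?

0.38

Same trait (TC), different methods: r(TC1, TC2) = 0.38.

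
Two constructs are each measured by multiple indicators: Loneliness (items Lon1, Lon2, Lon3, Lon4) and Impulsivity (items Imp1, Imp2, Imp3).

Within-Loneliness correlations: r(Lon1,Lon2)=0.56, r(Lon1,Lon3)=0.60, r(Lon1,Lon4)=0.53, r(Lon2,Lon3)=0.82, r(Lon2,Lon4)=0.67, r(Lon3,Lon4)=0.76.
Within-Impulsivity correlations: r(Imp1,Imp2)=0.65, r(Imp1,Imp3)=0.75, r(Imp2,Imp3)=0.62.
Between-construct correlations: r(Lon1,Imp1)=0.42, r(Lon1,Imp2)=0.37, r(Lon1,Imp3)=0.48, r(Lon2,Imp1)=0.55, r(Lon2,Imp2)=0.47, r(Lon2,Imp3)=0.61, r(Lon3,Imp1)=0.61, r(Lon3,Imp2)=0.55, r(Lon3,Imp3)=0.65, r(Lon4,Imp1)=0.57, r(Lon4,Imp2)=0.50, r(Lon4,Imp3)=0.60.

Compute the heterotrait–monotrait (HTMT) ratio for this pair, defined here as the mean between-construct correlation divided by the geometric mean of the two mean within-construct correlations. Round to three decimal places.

0.800

Between-construct mean = 6.38/12 = 0.5317.
Mean within-Lon = 3.94/6 = 0.6567; mean within-Imp = 2.02/3 = 0.6733.
Geometric mean = √(0.6567 × 0.6733) = 0.6649.
HTMT = 0.5317 / 0.6649 = 0.800.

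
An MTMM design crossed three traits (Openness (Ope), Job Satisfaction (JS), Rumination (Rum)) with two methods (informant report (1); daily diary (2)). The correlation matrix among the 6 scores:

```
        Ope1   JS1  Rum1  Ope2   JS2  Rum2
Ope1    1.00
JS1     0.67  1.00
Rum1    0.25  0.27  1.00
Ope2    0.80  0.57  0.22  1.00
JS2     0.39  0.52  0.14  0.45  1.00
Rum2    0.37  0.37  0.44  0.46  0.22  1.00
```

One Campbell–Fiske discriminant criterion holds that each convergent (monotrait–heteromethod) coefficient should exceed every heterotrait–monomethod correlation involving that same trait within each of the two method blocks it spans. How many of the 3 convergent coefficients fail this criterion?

2

Each convergent coefficient versus the relevant comparison correlations:
Ope (methods 1·2): 0.80 vs {0.67, 0.45, 0.25, 0.46} → pass.
JS (methods 1·2): 0.52 vs {0.67, 0.45, 0.27, 0.22} → fail.
Rum (methods 1·2): 0.44 vs {0.25, 0.46, 0.27, 0.22} → fail.
2 of 3 fail.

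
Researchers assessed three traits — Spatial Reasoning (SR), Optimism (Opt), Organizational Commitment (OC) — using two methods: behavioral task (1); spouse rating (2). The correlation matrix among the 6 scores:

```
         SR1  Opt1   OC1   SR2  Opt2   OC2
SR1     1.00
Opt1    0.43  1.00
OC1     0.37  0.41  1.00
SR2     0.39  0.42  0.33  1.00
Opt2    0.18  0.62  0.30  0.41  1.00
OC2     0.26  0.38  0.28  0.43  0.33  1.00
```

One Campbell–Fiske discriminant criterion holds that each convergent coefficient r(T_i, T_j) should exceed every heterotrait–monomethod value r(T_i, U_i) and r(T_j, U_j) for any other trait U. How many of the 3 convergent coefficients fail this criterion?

2

Checking each validity diagonal entry against its comparison values:
SR (methods 1·2): 0.39 vs {0.43, 0.41, 0.37, 0.43} → fail.
Opt (methods 1·2): 0.62 vs {0.43, 0.41, 0.41, 0.33} → pass.
OC (methods 1·2): 0.28 vs {0.37, 0.43, 0.41, 0.33} → fail.
2 of 3 fail.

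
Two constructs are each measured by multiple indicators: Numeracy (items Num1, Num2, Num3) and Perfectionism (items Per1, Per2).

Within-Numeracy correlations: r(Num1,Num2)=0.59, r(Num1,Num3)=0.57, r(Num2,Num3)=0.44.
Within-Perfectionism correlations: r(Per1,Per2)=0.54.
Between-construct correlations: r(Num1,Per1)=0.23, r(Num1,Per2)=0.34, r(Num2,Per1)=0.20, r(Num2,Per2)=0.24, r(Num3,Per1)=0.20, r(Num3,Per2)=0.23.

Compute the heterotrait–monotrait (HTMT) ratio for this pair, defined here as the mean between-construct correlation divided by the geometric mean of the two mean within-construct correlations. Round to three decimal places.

0.447

Between-construct mean = 1.44/6 = 0.2400.
Mean within-Num = 1.60/3 = 0.5333; mean within-Per = 0.54/1 = 0.5400.
Geometric mean = √(0.5333 × 0.5400) = 0.5366.
HTMT = 0.2400 / 0.5366 = 0.447.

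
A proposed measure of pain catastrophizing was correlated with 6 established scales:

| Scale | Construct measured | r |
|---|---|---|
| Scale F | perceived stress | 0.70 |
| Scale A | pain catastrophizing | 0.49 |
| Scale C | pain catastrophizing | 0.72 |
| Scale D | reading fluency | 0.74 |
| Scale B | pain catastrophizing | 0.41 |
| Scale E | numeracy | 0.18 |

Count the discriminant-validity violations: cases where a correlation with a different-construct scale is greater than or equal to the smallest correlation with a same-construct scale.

2

Convergent (same construct = pain catastrophizing): Scale A, Scale C, Scale B.
Smallest convergent = 0.41. Discriminant values: 0.70, 0.74, 0.18; count ≥ 0.41 → 2.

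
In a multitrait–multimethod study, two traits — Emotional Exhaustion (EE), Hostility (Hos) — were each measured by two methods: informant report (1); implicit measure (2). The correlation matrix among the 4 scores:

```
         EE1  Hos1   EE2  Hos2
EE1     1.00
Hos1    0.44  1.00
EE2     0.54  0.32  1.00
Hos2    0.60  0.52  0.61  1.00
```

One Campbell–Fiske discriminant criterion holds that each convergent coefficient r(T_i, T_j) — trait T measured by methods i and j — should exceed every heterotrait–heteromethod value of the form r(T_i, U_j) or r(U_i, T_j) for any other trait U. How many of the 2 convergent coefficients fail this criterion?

Checking each validity diagonal entry against its comparison values:
EE (methods 1·2): 0.54 vs {0.60, 0.32} → fail.
Hos (methods 1·2): 0.52 vs {0.32, 0.60} → fail.
2 of 2 fail.

2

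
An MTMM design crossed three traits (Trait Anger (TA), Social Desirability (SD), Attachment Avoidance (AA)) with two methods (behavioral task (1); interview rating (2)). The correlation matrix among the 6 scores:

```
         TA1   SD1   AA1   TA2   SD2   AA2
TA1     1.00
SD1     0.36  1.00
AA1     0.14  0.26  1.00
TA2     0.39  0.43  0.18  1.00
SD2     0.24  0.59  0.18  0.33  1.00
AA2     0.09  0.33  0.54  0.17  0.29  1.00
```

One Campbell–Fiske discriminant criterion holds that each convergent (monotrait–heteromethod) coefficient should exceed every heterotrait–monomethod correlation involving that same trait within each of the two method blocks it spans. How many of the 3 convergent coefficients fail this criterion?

Checking each validity diagonal entry against its comparison values:
TA (methods 1·2): 0.39 vs {0.36, 0.33, 0.14, 0.17} → pass.
SD (methods 1·2): 0.59 vs {0.36, 0.33, 0.26, 0.29} → pass.
AA (methods 1·2): 0.54 vs {0.14, 0.17, 0.26, 0.29} → pass.
0 of 3 fail.

0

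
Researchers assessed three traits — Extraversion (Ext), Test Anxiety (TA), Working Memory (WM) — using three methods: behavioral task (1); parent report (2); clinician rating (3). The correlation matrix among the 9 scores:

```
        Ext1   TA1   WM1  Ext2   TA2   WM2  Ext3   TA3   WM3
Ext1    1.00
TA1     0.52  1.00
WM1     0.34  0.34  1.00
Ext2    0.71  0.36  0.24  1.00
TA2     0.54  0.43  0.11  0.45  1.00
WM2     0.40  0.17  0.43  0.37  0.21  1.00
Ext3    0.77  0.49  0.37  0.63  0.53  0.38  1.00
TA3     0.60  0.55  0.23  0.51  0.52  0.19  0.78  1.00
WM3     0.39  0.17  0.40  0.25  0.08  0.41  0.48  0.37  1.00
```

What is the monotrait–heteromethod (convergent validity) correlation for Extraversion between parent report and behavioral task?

Same trait (Ext), different methods: r(Ext2, Ext1) = 0.71.

0.71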